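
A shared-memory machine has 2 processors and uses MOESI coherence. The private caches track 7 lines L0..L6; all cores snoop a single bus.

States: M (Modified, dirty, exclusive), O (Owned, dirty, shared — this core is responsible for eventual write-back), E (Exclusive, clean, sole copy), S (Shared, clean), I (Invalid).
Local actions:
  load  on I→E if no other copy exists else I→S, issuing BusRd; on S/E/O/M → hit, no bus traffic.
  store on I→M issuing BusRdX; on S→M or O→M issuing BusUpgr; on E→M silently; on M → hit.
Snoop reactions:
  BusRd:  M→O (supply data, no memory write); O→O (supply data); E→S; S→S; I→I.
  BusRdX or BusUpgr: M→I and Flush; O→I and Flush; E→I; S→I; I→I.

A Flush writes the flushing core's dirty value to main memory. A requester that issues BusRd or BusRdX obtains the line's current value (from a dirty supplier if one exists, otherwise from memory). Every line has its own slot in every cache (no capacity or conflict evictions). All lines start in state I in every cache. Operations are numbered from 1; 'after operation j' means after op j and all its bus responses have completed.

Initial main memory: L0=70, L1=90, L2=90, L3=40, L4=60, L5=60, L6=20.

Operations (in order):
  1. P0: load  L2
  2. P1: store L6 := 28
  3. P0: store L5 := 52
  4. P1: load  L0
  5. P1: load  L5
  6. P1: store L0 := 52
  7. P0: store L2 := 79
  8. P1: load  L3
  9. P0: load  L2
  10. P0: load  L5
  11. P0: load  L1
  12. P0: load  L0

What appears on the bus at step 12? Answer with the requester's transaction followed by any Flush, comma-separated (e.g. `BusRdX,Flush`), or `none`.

[1] P0: load  L2 | P0:E(90), P1:I | bus: BusRd
[2] P1: store L6 := 28 | P0:I, P1:M(28) | bus: BusRdX
[3] P0: store L5 := 52 | P0:M(52), P1:I | bus: BusRdX
[4] P1: load  L0 | P0:I, P1:E(70) | bus: BusRd
[5] P1: load  L5 | P0:O(52), P1:S(52) | bus: BusRd
[6] P1: store L0 := 52 | P0:I, P1:M(52) | bus: none
[7] P0: store L2 := 79 | P0:M(79), P1:I | bus: none
[8] P1: load  L3 | P0:I, P1:E(40) | bus: BusRd
[9] P0: load  L2 | P0:M(79), P1:I | bus: none
[10] P0: load  L5 | P0:O(52), P1:S(52) | bus: none
[11] P0: load  L1 | P0:E(90), P1:I | bus: BusRd
[12] P0: load  L0 | P0:S(52), P1:O(52) | bus: BusRd

bus = BusRd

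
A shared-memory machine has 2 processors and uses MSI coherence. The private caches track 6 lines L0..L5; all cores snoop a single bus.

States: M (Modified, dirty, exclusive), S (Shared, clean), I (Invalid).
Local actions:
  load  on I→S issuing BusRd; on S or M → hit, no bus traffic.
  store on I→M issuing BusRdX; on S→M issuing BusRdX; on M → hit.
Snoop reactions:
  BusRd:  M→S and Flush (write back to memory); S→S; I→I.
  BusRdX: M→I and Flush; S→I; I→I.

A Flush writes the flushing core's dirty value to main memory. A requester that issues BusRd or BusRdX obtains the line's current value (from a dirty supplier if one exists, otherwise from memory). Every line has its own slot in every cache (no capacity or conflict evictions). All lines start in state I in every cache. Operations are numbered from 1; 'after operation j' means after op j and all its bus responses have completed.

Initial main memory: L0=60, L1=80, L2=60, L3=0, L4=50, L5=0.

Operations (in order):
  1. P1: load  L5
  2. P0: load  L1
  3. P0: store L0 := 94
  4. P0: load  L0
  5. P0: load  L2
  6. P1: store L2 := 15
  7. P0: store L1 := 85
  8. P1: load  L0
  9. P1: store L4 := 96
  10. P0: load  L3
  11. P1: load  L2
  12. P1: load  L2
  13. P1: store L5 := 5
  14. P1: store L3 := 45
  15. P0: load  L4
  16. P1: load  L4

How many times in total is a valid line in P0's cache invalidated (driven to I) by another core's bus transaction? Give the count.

invalidations = 2

[1] P1: load  L5 | P0:I, P1:S(0) | bus: BusRd
[2] P0: load  L1 | P0:S(80), P1:I | bus: BusRd
[3] P0: store L0 := 94 | P0:M(94), P1:I | bus: BusRdX
[4] P0: load  L0 | P0:M(94), P1:I | bus: none
[5] P0: load  L2 | P0:S(60), P1:I | bus: BusRd
[6] P1: store L2 := 15 | P0:I, P1:M(15) | bus: BusRdX
[7] P0: store L1 := 85 | P0:M(85), P1:I | bus: BusRdX
[8] P1: load  L0 | P0:S(94), P1:S(94) | bus: BusRd,Flush
[9] P1: store L4 := 96 | P0:I, P1:M(96) | bus: BusRdX
[10] P0: load  L3 | P0:S(0), P1:I | bus: BusRd
[11] P1: load  L2 | P0:I, P1:M(15) | bus: none
[12] P1: load  L2 | P0:I, P1:M(15) | bus: none
[13] P1: store L5 := 5 | P0:I, P1:M(5) | bus: BusRdX
[14] P1: store L3 := 45 | P0:I, P1:M(45) | bus: BusRdX
[15] P0: load  L4 | P0:S(96), P1:S(96) | bus: BusRd,Flush
[16] P1: load  L4 | P0:S(96), P1:S(96) | bus: none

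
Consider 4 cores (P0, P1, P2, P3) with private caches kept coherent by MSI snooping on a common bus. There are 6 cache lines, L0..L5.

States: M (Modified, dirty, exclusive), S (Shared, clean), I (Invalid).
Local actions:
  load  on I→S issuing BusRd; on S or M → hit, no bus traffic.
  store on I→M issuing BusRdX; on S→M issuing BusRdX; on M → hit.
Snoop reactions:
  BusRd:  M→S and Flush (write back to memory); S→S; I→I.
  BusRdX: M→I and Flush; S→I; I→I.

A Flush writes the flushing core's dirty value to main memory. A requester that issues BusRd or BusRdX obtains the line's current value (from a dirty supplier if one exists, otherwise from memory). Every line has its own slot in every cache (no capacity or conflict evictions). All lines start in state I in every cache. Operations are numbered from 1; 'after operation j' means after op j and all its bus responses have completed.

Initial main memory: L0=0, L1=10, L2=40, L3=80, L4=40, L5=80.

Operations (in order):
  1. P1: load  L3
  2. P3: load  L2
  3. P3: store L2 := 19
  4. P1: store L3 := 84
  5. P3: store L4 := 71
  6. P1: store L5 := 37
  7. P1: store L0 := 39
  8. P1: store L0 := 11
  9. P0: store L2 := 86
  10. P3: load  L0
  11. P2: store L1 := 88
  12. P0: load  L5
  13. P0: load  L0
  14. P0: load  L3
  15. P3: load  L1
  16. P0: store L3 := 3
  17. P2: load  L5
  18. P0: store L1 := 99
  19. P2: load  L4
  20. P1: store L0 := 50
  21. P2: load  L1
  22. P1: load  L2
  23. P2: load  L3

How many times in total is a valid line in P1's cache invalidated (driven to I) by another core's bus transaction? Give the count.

step 1: P1: load  L3  ⟶  ISII  (L3)  txn=BusRd  M[L3]=80
step 2: P3: load  L2  ⟶  IIIS  (L2)  txn=BusRd  M[L2]=40
step 3: P3: store L2 := 19  ⟶  IIIM  (L2)  txn=BusRdX  M[L2]=40
step 4: P1: store L3 := 84  ⟶  IMII  (L3)  txn=BusRdX  M[L3]=80
step 5: P3: store L4 := 71  ⟶  IIIM  (L4)  txn=BusRdX  M[L4]=40
step 6: P1: store L5 := 37  ⟶  IMII  (L5)  txn=BusRdX  M[L5]=80
step 7: P1: store L0 := 39  ⟶  IMII  (L0)  txn=BusRdX  M[L0]=0
step 8: P1: store L0 := 11  ⟶  IMII  (L0)  txn=∅  M[L0]=0
step 9: P0: store L2 := 86  ⟶  MIII  (L2)  txn=BusRdX+Flush  M[L2]=19
step 10: P3: load  L0  ⟶  ISIS  (L0)  txn=BusRd+Flush  M[L0]=11
step 11: P2: store L1 := 88  ⟶  IIMI  (L1)  txn=BusRdX  M[L1]=10
step 12: P0: load  L5  ⟶  SSII  (L5)  txn=BusRd+Flush  M[L5]=37
step 13: P0: load  L0  ⟶  SSIS  (L0)  txn=BusRd  M[L0]=11
step 14: P0: load  L3  ⟶  SSII  (L3)  txn=BusRd+Flush  M[L3]=84
step 15: P3: load  L1  ⟶  IISS  (L1)  txn=BusRd+Flush  M[L1]=88
step 16: P0: store L3 := 3  ⟶  MIII  (L3)  txn=BusRdX  M[L3]=84
step 17: P2: load  L5  ⟶  SSSI  (L5)  txn=BusRd  M[L5]=37
step 18: P0: store L1 := 99  ⟶  MIII  (L1)  txn=BusRdX  M[L1]=88
step 19: P2: load  L4  ⟶  IISS  (L4)  txn=BusRd+Flush  M[L4]=71
step 20: P1: store L0 := 50  ⟶  IMII  (L0)  txn=BusRdX  M[L0]=11
step 21: P2: load  L1  ⟶  SISI  (L1)  txn=BusRd+Flush  M[L1]=99
step 22: P1: load  L2  ⟶  SSII  (L2)  txn=BusRd+Flush  M[L2]=86
step 23: P2: load  L3  ⟶  SISI  (L3)  txn=BusRd+Flush  M[L3]=3

invalidations = 1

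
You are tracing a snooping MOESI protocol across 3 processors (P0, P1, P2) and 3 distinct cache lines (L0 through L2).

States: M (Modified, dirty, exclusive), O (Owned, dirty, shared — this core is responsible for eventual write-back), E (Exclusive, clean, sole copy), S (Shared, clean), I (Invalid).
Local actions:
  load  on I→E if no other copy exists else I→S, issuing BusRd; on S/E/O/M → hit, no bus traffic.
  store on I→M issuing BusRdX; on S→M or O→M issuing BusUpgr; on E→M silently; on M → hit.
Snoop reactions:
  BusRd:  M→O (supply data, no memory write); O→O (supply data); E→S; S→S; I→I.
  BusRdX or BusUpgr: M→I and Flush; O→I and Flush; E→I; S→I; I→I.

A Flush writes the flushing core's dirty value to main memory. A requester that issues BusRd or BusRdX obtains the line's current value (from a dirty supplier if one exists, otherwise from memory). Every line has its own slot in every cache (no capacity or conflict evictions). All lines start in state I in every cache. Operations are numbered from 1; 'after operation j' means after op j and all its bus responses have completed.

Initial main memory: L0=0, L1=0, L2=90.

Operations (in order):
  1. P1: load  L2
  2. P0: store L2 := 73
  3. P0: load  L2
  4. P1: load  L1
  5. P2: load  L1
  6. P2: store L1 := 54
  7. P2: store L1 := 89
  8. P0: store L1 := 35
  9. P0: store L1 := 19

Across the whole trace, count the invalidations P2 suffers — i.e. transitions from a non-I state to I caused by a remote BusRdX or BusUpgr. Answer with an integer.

1. P1: load  L2  bus=[BusRd]  L2: P0=I P1=E P2=I  mem[L2]=90
2. P0: store L2 := 73  bus=[BusRdX]  L2: P0=M P1=I P2=I  mem[L2]=90
3. P0: load  L2  bus=[-]  L2: P0=M P1=I P2=I  mem[L2]=90
4. P1: load  L1  bus=[BusRd]  L1: P0=I P1=E P2=I  mem[L1]=0
5. P2: load  L1  bus=[BusRd]  L1: P0=I P1=S P2=S  mem[L1]=0
6. P2: store L1 := 54  bus=[BusUpgr]  L1: P0=I P1=I P2=M  mem[L1]=0
7. P2: store L1 := 89  bus=[-]  L1: P0=I P1=I P2=M  mem[L1]=0
8. P0: store L1 := 35  bus=[BusRdX,Flush]  L1: P0=M P1=I P2=I  mem[L1]=89
9. P0: store L1 := 19  bus=[-]  L1: P0=M P1=I P2=I  mem[L1]=89

invalidations = 1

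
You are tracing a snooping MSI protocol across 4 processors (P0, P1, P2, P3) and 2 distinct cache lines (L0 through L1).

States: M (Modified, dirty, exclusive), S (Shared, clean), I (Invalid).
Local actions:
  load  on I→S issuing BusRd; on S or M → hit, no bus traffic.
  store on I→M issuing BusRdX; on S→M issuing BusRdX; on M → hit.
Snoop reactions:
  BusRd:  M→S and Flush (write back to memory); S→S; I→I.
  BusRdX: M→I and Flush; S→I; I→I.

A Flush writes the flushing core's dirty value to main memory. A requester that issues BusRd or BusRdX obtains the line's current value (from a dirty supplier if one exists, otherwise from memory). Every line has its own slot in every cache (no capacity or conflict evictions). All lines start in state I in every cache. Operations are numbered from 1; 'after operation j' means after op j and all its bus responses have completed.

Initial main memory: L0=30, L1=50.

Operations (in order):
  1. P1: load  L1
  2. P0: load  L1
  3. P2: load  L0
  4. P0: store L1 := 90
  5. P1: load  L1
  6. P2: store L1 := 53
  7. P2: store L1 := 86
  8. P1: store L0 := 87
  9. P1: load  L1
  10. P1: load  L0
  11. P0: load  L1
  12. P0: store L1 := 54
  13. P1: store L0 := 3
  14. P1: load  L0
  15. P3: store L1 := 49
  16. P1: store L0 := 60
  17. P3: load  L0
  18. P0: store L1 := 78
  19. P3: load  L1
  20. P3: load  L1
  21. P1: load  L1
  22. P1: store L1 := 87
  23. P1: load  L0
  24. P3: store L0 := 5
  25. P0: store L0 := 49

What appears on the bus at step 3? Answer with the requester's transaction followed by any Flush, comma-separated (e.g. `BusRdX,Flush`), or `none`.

bus = BusRd

1. P1: load  L1  bus=[BusRd]  L1: P0=I P1=S P2=I P3=I  mem[L1]=50
2. P0: load  L1  bus=[BusRd]  L1: P0=S P1=S P2=I P3=I  mem[L1]=50
3. P2: load  L0  bus=[BusRd]  L0: P0=I P1=I P2=S P3=I  mem[L0]=30
4. P0: store L1 := 90  bus=[BusRdX]  L1: P0=M P1=I P2=I P3=I  mem[L1]=50
5. P1: load  L1  bus=[BusRd,Flush]  L1: P0=S P1=S P2=I P3=I  mem[L1]=90
6. P2: store L1 := 53  bus=[BusRdX]  L1: P0=I P1=I P2=M P3=I  mem[L1]=90
7. P2: store L1 := 86  bus=[-]  L1: P0=I P1=I P2=M P3=I  mem[L1]=90
8. P1: store L0 := 87  bus=[BusRdX]  L0: P0=I P1=M P2=I P3=I  mem[L0]=30
9. P1: load  L1  bus=[BusRd,Flush]  L1: P0=I P1=S P2=S P3=I  mem[L1]=86
10. P1: load  L0  bus=[-]  L0: P0=I P1=M P2=I P3=I  mem[L0]=30
11. P0: load  L1  bus=[BusRd]  L1: P0=S P1=S P2=S P3=I  mem[L1]=86
12. P0: store L1 := 54  bus=[BusRdX]  L1: P0=M P1=I P2=I P3=I  mem[L1]=86
13. P1: store L0 := 3  bus=[-]  L0: P0=I P1=M P2=I P3=I  mem[L0]=30
14. P1: load  L0  bus=[-]  L0: P0=I P1=M P2=I P3=I  mem[L0]=30
15. P3: store L1 := 49  bus=[BusRdX,Flush]  L1: P0=I P1=I P2=I P3=M  mem[L1]=54
16. P1: store L0 := 60  bus=[-]  L0: P0=I P1=M P2=I P3=I  mem[L0]=30
17. P3: load  L0  bus=[BusRd,Flush]  L0: P0=I P1=S P2=I P3=S  mem[L0]=60
18. P0: store L1 := 78  bus=[BusRdX,Flush]  L1: P0=M P1=I P2=I P3=I  mem[L1]=49
19. P3: load  L1  bus=[BusRd,Flush]  L1: P0=S P1=I P2=I P3=S  mem[L1]=78
20. P3: load  L1  bus=[-]  L1: P0=S P1=I P2=I P3=S  mem[L1]=78
21. P1: load  L1  bus=[BusRd]  L1: P0=S P1=S P2=I P3=S  mem[L1]=78
22. P1: store L1 := 87  bus=[BusRdX]  L1: P0=I P1=M P2=I P3=I  mem[L1]=78
23. P1: load  L0  bus=[-]  L0: P0=I P1=S P2=I P3=S  mem[L0]=60
24. P3: store L0 := 5  bus=[BusRdX]  L0: P0=I P1=I P2=I P3=M  mem[L0]=60
25. P0: store L0 := 49  bus=[BusRdX,Flush]  L0: P0=M P1=I P2=I P3=I  mem[L0]=5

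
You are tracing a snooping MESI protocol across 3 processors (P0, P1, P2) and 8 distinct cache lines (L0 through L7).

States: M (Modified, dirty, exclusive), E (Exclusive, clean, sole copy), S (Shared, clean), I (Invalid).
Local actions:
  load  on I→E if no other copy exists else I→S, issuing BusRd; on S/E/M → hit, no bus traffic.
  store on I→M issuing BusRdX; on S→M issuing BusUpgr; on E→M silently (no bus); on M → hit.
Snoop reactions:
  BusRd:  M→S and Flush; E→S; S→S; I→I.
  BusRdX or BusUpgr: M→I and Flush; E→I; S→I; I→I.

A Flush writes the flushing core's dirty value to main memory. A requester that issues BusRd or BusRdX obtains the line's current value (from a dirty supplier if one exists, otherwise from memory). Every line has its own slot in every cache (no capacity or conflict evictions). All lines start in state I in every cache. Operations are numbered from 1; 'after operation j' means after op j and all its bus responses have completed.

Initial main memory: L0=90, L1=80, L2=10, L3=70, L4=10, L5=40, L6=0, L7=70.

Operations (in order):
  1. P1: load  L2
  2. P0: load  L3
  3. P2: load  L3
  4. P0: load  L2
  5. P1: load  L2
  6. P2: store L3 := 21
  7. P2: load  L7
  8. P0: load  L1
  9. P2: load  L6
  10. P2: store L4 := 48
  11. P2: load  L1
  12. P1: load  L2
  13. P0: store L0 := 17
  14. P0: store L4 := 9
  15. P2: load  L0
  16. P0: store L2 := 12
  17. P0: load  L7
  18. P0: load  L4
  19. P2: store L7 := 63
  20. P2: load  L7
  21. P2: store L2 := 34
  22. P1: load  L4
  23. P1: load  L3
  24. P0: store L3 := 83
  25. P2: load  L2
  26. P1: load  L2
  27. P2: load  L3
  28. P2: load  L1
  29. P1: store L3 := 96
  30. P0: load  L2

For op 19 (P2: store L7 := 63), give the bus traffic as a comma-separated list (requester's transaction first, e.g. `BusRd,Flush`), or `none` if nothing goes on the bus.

step 1: P1: load  L2  ⟶  IEI  (L2)  txn=BusRd  M[L2]=10
step 2: P0: load  L3  ⟶  EII  (L3)  txn=BusRd  M[L3]=70
step 3: P2: load  L3  ⟶  SIS  (L3)  txn=BusRd  M[L3]=70
step 4: P0: load  L2  ⟶  SSI  (L2)  txn=BusRd  M[L2]=10
step 5: P1: load  L2  ⟶  SSI  (L2)  txn=∅  M[L2]=10
step 6: P2: store L3 := 21  ⟶  IIM  (L3)  txn=BusUpgr  M[L3]=70
step 7: P2: load  L7  ⟶  IIE  (L7)  txn=BusRd  M[L7]=70
step 8: P0: load  L1  ⟶  EII  (L1)  txn=BusRd  M[L1]=80
step 9: P2: load  L6  ⟶  IIE  (L6)  txn=BusRd  M[L6]=0
step 10: P2: store L4 := 48  ⟶  IIM  (L4)  txn=BusRdX  M[L4]=10
step 11: P2: load  L1  ⟶  SIS  (L1)  txn=BusRd  M[L1]=80
step 12: P1: load  L2  ⟶  SSI  (L2)  txn=∅  M[L2]=10
step 13: P0: store L0 := 17  ⟶  MII  (L0)  txn=BusRdX  M[L0]=90
step 14: P0: store L4 := 9  ⟶  MII  (L4)  txn=BusRdX+Flush  M[L4]=48
step 15: P2: load  L0  ⟶  SIS  (L0)  txn=BusRd+Flush  M[L0]=17
step 16: P0: store L2 := 12  ⟶  MII  (L2)  txn=BusUpgr  M[L2]=10
step 17: P0: load  L7  ⟶  SIS  (L7)  txn=BusRd  M[L7]=70
step 18: P0: load  L4  ⟶  MII  (L4)  txn=∅  M[L4]=48
step 19: P2: store L7 := 63  ⟶  IIM  (L7)  txn=BusUpgr  M[L7]=70
step 20: P2: load  L7  ⟶  IIM  (L7)  txn=∅  M[L7]=70
step 21: P2: store L2 := 34  ⟶  IIM  (L2)  txn=BusRdX+Flush  M[L2]=12
step 22: P1: load  L4  ⟶  SSI  (L4)  txn=BusRd+Flush  M[L4]=9
step 23: P1: load  L3  ⟶  ISS  (L3)  txn=BusRd+Flush  M[L3]=21
step 24: P0: store L3 := 83  ⟶  MII  (L3)  txn=BusRdX  M[L3]=21
step 25: P2: load  L2  ⟶  IIM  (L2)  txn=∅  M[L2]=12
step 26: P1: load  L2  ⟶  ISS  (L2)  txn=BusRd+Flush  M[L2]=34
step 27: P2: load  L3  ⟶  SIS  (L3)  txn=BusRd+Flush  M[L3]=83
step 28: P2: load  L1  ⟶  SIS  (L1)  txn=∅  M[L1]=80
step 29: P1: store L3 := 96  ⟶  IMI  (L3)  txn=BusRdX  M[L3]=83
step 30: P0: load  L2  ⟶  SSS  (L2)  txn=BusRd  M[L2]=34

bus = BusUpgr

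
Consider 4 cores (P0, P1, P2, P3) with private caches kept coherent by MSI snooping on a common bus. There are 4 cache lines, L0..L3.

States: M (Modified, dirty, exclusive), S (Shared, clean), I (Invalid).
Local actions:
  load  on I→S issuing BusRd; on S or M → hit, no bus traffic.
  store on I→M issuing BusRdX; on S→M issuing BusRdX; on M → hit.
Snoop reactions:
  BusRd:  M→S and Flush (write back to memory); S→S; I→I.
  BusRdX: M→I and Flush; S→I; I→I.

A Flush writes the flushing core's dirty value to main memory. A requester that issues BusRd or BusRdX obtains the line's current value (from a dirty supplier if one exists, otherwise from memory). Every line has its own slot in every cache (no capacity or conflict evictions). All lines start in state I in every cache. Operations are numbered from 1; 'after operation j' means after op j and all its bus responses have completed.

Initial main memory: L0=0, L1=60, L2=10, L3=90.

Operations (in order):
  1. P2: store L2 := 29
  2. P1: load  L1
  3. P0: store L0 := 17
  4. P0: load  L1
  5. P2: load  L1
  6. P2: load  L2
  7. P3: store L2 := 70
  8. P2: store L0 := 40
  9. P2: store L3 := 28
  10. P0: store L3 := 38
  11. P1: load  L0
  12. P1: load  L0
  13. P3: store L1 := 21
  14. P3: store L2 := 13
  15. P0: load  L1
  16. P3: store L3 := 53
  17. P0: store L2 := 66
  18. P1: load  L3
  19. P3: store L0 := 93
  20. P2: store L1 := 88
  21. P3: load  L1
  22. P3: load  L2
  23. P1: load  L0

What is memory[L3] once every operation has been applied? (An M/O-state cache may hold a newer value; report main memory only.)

  op1 P2: store L2 := 29 → I/I/M/I on L2; bus BusRdX; mem=10
  op2 P1: load  L1 → I/S/I/I on L1; bus BusRd; mem=60
  op3 P0: store L0 := 17 → M/I/I/I on L0; bus BusRdX; mem=0
  op4 P0: load  L1 → S/S/I/I on L1; bus BusRd; mem=60
  op5 P2: load  L1 → S/S/S/I on L1; bus BusRd; mem=60
  op6 P2: load  L2 → I/I/M/I on L2; bus (none); mem=10
  op7 P3: store L2 := 70 → I/I/I/M on L2; bus BusRdX Flush; mem=29
  op8 P2: store L0 := 40 → I/I/M/I on L0; bus BusRdX Flush; mem=17
  op9 P2: store L3 := 28 → I/I/M/I on L3; bus BusRdX; mem=90
  op10 P0: store L3 := 38 → M/I/I/I on L3; bus BusRdX Flush; mem=28
  op11 P1: load  L0 → I/S/S/I on L0; bus BusRd Flush; mem=40
  op12 P1: load  L0 → I/S/S/I on L0; bus (none); mem=40
  op13 P3: store L1 := 21 → I/I/I/M on L1; bus BusRdX; mem=60
  op14 P3: store L2 := 13 → I/I/I/M on L2; bus (none); mem=29
  op15 P0: load  L1 → S/I/I/S on L1; bus BusRd Flush; mem=21
  op16 P3: store L3 := 53 → I/I/I/M on L3; bus BusRdX Flush; mem=38
  op17 P0: store L2 := 66 → M/I/I/I on L2; bus BusRdX Flush; mem=13
  op18 P1: load  L3 → I/S/I/S on L3; bus BusRd Flush; mem=53
  op19 P3: store L0 := 93 → I/I/I/M on L0; bus BusRdX; mem=40
  op20 P2: store L1 := 88 → I/I/M/I on L1; bus BusRdX; mem=21
  op21 P3: load  L1 → I/I/S/S on L1; bus BusRd Flush; mem=88
  op22 P3: load  L2 → S/I/I/S on L2; bus BusRd Flush; mem=66
  op23 P1: load  L0 → I/S/I/S on L0; bus BusRd Flush; mem=93

memory[L3] = 53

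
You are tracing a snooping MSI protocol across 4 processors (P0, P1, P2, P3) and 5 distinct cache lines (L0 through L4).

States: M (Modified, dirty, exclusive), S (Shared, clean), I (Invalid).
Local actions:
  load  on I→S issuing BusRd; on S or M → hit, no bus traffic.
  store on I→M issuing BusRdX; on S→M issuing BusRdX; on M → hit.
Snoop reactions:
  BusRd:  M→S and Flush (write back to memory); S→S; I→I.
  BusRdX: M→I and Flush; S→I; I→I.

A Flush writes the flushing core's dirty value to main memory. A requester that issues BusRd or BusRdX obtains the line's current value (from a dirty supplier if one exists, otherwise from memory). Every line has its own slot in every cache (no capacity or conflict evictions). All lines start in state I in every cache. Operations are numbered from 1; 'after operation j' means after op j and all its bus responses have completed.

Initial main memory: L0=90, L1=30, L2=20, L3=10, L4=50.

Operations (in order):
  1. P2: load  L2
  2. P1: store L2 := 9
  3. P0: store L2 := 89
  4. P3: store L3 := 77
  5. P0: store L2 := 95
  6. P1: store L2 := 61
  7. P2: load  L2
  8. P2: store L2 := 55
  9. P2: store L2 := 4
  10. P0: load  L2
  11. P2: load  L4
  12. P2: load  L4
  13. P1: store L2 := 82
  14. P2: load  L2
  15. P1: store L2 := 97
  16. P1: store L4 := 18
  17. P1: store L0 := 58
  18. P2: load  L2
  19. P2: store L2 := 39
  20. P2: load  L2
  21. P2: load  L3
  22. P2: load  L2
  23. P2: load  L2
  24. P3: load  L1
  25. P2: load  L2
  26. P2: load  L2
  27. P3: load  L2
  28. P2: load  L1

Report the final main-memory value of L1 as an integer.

step 1: P2: load  L2  ⟶  IISI  (L2)  txn=BusRd  M[L2]=20
step 2: P1: store L2 := 9  ⟶  IMII  (L2)  txn=BusRdX  M[L2]=20
step 3: P0: store L2 := 89  ⟶  MIII  (L2)  txn=BusRdX+Flush  M[L2]=9
step 4: P3: store L3 := 77  ⟶  IIIM  (L3)  txn=BusRdX  M[L3]=10
step 5: P0: store L2 := 95  ⟶  MIII  (L2)  txn=∅  M[L2]=9
step 6: P1: store L2 := 61  ⟶  IMII  (L2)  txn=BusRdX+Flush  M[L2]=95
step 7: P2: load  L2  ⟶  ISSI  (L2)  txn=BusRd+Flush  M[L2]=61
step 8: P2: store L2 := 55  ⟶  IIMI  (L2)  txn=BusRdX  M[L2]=61
step 9: P2: store L2 := 4  ⟶  IIMI  (L2)  txn=∅  M[L2]=61
step 10: P0: load  L2  ⟶  SISI  (L2)  txn=BusRd+Flush  M[L2]=4
step 11: P2: load  L4  ⟶  IISI  (L4)  txn=BusRd  M[L4]=50
step 12: P2: load  L4  ⟶  IISI  (L4)  txn=∅  M[L4]=50
step 13: P1: store L2 := 82  ⟶  IMII  (L2)  txn=BusRdX  M[L2]=4
step 14: P2: load  L2  ⟶  ISSI  (L2)  txn=BusRd+Flush  M[L2]=82
step 15: P1: store L2 := 97  ⟶  IMII  (L2)  txn=BusRdX  M[L2]=82
step 16: P1: store L4 := 18  ⟶  IMII  (L4)  txn=BusRdX  M[L4]=50
step 17: P1: store L0 := 58  ⟶  IMII  (L0)  txn=BusRdX  M[L0]=90
step 18: P2: load  L2  ⟶  ISSI  (L2)  txn=BusRd+Flush  M[L2]=97
step 19: P2: store L2 := 39  ⟶  IIMI  (L2)  txn=BusRdX  M[L2]=97
step 20: P2: load  L2  ⟶  IIMI  (L2)  txn=∅  M[L2]=97
step 21: P2: load  L3  ⟶  IISS  (L3)  txn=BusRd+Flush  M[L3]=77
step 22: P2: load  L2  ⟶  IIMI  (L2)  txn=∅  M[L2]=97
step 23: P2: load  L2  ⟶  IIMI  (L2)  txn=∅  M[L2]=97
step 24: P3: load  L1  ⟶  IIIS  (L1)  txn=BusRd  M[L1]=30
step 25: P2: load  L2  ⟶  IIMI  (L2)  txn=∅  M[L2]=97
step 26: P2: load  L2  ⟶  IIMI  (L2)  txn=∅  M[L2]=97
step 27: P3: load  L2  ⟶  IISS  (L2)  txn=BusRd+Flush  M[L2]=39
step 28: P2: load  L1  ⟶  IISS  (L1)  txn=BusRd  M[L1]=30

memory[L1] = 30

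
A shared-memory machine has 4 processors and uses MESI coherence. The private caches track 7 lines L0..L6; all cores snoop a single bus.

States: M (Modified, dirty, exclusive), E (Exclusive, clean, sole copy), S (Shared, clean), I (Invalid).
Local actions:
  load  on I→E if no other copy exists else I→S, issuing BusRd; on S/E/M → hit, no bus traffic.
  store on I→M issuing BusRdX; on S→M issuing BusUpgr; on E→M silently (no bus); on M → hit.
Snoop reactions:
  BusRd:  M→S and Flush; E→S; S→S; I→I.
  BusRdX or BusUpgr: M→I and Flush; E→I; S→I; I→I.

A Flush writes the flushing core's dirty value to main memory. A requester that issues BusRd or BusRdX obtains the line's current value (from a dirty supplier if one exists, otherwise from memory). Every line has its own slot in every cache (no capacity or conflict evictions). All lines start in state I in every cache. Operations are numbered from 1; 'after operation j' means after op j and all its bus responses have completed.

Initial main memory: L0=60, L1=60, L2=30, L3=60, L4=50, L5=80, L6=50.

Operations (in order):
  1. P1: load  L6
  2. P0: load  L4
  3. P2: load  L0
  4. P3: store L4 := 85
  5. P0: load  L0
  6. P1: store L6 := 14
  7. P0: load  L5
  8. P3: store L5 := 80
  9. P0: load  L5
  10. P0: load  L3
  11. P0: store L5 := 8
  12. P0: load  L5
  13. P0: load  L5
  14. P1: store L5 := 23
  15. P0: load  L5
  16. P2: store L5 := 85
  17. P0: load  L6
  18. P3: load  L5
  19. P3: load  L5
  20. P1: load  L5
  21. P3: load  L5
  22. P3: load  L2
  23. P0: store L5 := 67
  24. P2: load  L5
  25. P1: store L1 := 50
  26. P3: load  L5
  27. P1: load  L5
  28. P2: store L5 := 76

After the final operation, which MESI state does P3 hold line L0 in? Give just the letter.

state = I

[1] P1: load  L6 | P0:I, P1:E(50), P2:I, P3:I | bus: BusRd
[2] P0: load  L4 | P0:E(50), P1:I, P2:I, P3:I | bus: BusRd
[3] P2: load  L0 | P0:I, P1:I, P2:E(60), P3:I | bus: BusRd
[4] P3: store L4 := 85 | P0:I, P1:I, P2:I, P3:M(85) | bus: BusRdX
[5] P0: load  L0 | P0:S(60), P1:I, P2:S(60), P3:I | bus: BusRd
[6] P1: store L6 := 14 | P0:I, P1:M(14), P2:I, P3:I | bus: none
[7] P0: load  L5 | P0:E(80), P1:I, P2:I, P3:I | bus: BusRd
[8] P3: store L5 := 80 | P0:I, P1:I, P2:I, P3:M(80) | bus: BusRdX
[9] P0: load  L5 | P0:S(80), P1:I, P2:I, P3:S(80) | bus: BusRd,Flush
[10] P0: load  L3 | P0:E(60), P1:I, P2:I, P3:I | bus: BusRd
[11] P0: store L5 := 8 | P0:M(8), P1:I, P2:I, P3:I | bus: BusUpgr
[12] P0: load  L5 | P0:M(8), P1:I, P2:I, P3:I | bus: none
[13] P0: load  L5 | P0:M(8), P1:I, P2:I, P3:I | bus: none
[14] P1: store L5 := 23 | P0:I, P1:M(23), P2:I, P3:I | bus: BusRdX,Flush
[15] P0: load  L5 | P0:S(23), P1:S(23), P2:I, P3:I | bus: BusRd,Flush
[16] P2: store L5 := 85 | P0:I, P1:I, P2:M(85), P3:I | bus: BusRdX
[17] P0: load  L6 | P0:S(14), P1:S(14), P2:I, P3:I | bus: BusRd,Flush
[18] P3: load  L5 | P0:I, P1:I, P2:S(85), P3:S(85) | bus: BusRd,Flush
[19] P3: load  L5 | P0:I, P1:I, P2:S(85), P3:S(85) | bus: none
[20] P1: load  L5 | P0:I, P1:S(85), P2:S(85), P3:S(85) | bus: BusRd
[21] P3: load  L5 | P0:I, P1:S(85), P2:S(85), P3:S(85) | bus: none
[22] P3: load  L2 | P0:I, P1:I, P2:I, P3:E(30) | bus: BusRd
[23] P0: store L5 := 67 | P0:M(67), P1:I, P2:I, P3:I | bus: BusRdX
[24] P2: load  L5 | P0:S(67), P1:I, P2:S(67), P3:I | bus: BusRd,Flush
[25] P1: store L1 := 50 | P0:I, P1:M(50), P2:I, P3:I | bus: BusRdX
[26] P3: load  L5 | P0:S(67), P1:I, P2:S(67), P3:S(67) | bus: BusRd
[27] P1: load  L5 | P0:S(67), P1:S(67), P2:S(67), P3:S(67) | bus: BusRd
[28] P2: store L5 := 76 | P0:I, P1:I, P2:M(76), P3:I | bus: BusUpgr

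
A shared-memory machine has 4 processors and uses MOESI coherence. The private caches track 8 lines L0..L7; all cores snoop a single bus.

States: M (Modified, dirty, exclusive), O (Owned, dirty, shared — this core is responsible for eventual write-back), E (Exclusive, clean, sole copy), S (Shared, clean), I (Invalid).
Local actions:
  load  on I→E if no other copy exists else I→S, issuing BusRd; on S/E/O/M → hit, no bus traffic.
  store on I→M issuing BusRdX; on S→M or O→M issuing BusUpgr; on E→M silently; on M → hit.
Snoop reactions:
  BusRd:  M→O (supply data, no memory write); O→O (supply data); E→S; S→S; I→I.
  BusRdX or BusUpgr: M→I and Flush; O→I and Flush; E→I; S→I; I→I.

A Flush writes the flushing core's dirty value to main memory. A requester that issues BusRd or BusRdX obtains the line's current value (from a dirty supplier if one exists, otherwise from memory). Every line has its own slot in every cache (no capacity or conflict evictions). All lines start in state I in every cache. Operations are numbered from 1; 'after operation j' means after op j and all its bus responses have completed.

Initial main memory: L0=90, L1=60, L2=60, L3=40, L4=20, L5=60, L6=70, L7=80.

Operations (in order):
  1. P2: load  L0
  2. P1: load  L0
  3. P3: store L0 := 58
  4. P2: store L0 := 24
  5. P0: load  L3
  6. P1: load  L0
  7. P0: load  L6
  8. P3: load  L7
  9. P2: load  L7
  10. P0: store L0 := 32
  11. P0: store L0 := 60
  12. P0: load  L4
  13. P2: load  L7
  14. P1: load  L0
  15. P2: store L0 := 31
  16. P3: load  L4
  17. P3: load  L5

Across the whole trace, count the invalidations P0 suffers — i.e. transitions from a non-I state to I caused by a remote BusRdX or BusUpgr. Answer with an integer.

[1] P2: load  L0 | P0:I, P1:I, P2:E(90), P3:I | bus: BusRd
[2] P1: load  L0 | P0:I, P1:S(90), P2:S(90), P3:I | bus: BusRd
[3] P3: store L0 := 58 | P0:I, P1:I, P2:I, P3:M(58) | bus: BusRdX
[4] P2: store L0 := 24 | P0:I, P1:I, P2:M(24), P3:I | bus: BusRdX,Flush
[5] P0: load  L3 | P0:E(40), P1:I, P2:I, P3:I | bus: BusRd
[6] P1: load  L0 | P0:I, P1:S(24), P2:O(24), P3:I | bus: BusRd
[7] P0: load  L6 | P0:E(70), P1:I, P2:I, P3:I | bus: BusRd
[8] P3: load  L7 | P0:I, P1:I, P2:I, P3:E(80) | bus: BusRd
[9] P2: load  L7 | P0:I, P1:I, P2:S(80), P3:S(80) | bus: BusRd
[10] P0: store L0 := 32 | P0:M(32), P1:I, P2:I, P3:I | bus: BusRdX,Flush
[11] P0: store L0 := 60 | P0:M(60), P1:I, P2:I, P3:I | bus: none
[12] P0: load  L4 | P0:E(20), P1:I, P2:I, P3:I | bus: BusRd
[13] P2: load  L7 | P0:I, P1:I, P2:S(80), P3:S(80) | bus: none
[14] P1: load  L0 | P0:O(60), P1:S(60), P2:I, P3:I | bus: BusRd
[15] P2: store L0 := 31 | P0:I, P1:I, P2:M(31), P3:I | bus: BusRdX,Flush
[16] P3: load  L4 | P0:S(20), P1:I, P2:I, P3:S(20) | bus: BusRd
[17] P3: load  L5 | P0:I, P1:I, P2:I, P3:E(60) | bus: BusRd

invalidations = 1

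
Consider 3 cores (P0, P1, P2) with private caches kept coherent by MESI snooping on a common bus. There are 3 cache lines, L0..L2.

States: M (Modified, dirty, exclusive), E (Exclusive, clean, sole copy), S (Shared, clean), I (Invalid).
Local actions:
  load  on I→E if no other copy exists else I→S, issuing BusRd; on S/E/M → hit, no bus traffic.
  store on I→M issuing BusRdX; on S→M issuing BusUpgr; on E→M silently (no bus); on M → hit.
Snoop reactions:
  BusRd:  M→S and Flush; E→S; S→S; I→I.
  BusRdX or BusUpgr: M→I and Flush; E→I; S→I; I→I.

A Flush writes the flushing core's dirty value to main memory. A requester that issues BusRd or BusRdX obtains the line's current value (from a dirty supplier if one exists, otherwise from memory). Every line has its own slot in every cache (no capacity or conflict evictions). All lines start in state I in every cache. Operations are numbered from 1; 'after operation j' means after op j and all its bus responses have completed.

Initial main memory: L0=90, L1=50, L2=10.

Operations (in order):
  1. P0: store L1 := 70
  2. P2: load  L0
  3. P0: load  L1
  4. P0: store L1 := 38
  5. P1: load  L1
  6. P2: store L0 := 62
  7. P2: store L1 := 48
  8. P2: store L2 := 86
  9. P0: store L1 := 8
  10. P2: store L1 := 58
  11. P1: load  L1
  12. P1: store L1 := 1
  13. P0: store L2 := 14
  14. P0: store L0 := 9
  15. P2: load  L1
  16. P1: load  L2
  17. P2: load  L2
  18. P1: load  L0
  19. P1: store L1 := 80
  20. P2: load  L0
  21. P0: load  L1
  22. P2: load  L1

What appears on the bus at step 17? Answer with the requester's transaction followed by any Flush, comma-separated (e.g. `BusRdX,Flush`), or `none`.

  op1 P0: store L1 := 70 → M/I/I on L1; bus BusRdX; mem=50
  op2 P2: load  L0 → I/I/E on L0; bus BusRd; mem=90
  op3 P0: load  L1 → M/I/I on L1; bus (none); mem=50
  op4 P0: store L1 := 38 → M/I/I on L1; bus (none); mem=50
  op5 P1: load  L1 → S/S/I on L1; bus BusRd Flush; mem=38
  op6 P2: store L0 := 62 → I/I/M on L0; bus (none); mem=90
  op7 P2: store L1 := 48 → I/I/M on L1; bus BusRdX; mem=38
  op8 P2: store L2 := 86 → I/I/M on L2; bus BusRdX; mem=10
  op9 P0: store L1 := 8 → M/I/I on L1; bus BusRdX Flush; mem=48
  op10 P2: store L1 := 58 → I/I/M on L1; bus BusRdX Flush; mem=8
  op11 P1: load  L1 → I/S/S on L1; bus BusRd Flush; mem=58
  op12 P1: store L1 := 1 → I/M/I on L1; bus BusUpgr; mem=58
  op13 P0: store L2 := 14 → M/I/I on L2; bus BusRdX Flush; mem=86
  op14 P0: store L0 := 9 → M/I/I on L0; bus BusRdX Flush; mem=62
  op15 P2: load  L1 → I/S/S on L1; bus BusRd Flush; mem=1
  op16 P1: load  L2 → S/S/I on L2; bus BusRd Flush; mem=14
  op17 P2: load  L2 → S/S/S on L2; bus BusRd; mem=14
  op18 P1: load  L0 → S/S/I on L0; bus BusRd Flush; mem=9
  op19 P1: store L1 := 80 → I/M/I on L1; bus BusUpgr; mem=1
  op20 P2: load  L0 → S/S/S on L0; bus BusRd; mem=9
  op21 P0: load  L1 → S/S/I on L1; bus BusRd Flush; mem=80
  op22 P2: load  L1 → S/S/S on L1; bus BusRd; mem=80

bus = BusRd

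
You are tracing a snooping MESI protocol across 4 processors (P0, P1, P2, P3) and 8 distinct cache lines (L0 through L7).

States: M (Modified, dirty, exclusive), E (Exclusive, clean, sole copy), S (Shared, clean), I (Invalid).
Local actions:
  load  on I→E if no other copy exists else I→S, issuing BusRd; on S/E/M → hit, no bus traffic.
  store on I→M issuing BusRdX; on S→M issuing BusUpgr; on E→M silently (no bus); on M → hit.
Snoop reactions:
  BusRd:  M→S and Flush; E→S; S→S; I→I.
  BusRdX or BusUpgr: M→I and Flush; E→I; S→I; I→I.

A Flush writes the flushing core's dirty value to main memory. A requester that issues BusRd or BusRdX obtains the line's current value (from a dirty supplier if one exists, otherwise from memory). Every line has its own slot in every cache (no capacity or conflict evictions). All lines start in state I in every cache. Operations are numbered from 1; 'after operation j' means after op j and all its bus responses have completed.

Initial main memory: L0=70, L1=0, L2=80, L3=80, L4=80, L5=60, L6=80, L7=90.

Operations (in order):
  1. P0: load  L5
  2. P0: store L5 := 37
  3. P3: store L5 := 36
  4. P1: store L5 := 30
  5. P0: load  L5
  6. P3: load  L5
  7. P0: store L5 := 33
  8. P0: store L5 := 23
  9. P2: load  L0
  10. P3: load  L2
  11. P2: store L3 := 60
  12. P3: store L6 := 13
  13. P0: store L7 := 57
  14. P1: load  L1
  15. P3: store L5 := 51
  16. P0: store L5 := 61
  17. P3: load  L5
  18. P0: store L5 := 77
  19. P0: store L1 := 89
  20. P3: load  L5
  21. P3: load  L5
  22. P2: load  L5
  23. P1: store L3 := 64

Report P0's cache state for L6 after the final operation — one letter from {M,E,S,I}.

state = I

1. P0: load  L5  bus=[BusRd]  L5: P0=E P1=I P2=I P3=I  mem[L5]=60
2. P0: store L5 := 37  bus=[-]  L5: P0=M P1=I P2=I P3=I  mem[L5]=60
3. P3: store L5 := 36  bus=[BusRdX,Flush]  L5: P0=I P1=I P2=I P3=M  mem[L5]=37
4. P1: store L5 := 30  bus=[BusRdX,Flush]  L5: P0=I P1=M P2=I P3=I  mem[L5]=36
5. P0: load  L5  bus=[BusRd,Flush]  L5: P0=S P1=S P2=I P3=I  mem[L5]=30
6. P3: load  L5  bus=[BusRd]  L5: P0=S P1=S P2=I P3=S  mem[L5]=30
7. P0: store L5 := 33  bus=[BusUpgr]  L5: P0=M P1=I P2=I P3=I  mem[L5]=30
8. P0: store L5 := 23  bus=[-]  L5: P0=M P1=I P2=I P3=I  mem[L5]=30
9. P2: load  L0  bus=[BusRd]  L0: P0=I P1=I P2=E P3=I  mem[L0]=70
10. P3: load  L2  bus=[BusRd]  L2: P0=I P1=I P2=I P3=E  mem[L2]=80
11. P2: store L3 := 60  bus=[BusRdX]  L3: P0=I P1=I P2=M P3=I  mem[L3]=80
12. P3: store L6 := 13  bus=[BusRdX]  L6: P0=I P1=I P2=I P3=M  mem[L6]=80
13. P0: store L7 := 57  bus=[BusRdX]  L7: P0=M P1=I P2=I P3=I  mem[L7]=90
14. P1: load  L1  bus=[BusRd]  L1: P0=I P1=E P2=I P3=I  mem[L1]=0
15. P3: store L5 := 51  bus=[BusRdX,Flush]  L5: P0=I P1=I P2=I P3=M  mem[L5]=23
16. P0: store L5 := 61  bus=[BusRdX,Flush]  L5: P0=M P1=I P2=I P3=I  mem[L5]=51
17. P3: load  L5  bus=[BusRd,Flush]  L5: P0=S P1=I P2=I P3=S  mem[L5]=61
18. P0: store L5 := 77  bus=[BusUpgr]  L5: P0=M P1=I P2=I P3=I  mem[L5]=61
19. P0: store L1 := 89  bus=[BusRdX]  L1: P0=M P1=I P2=I P3=I  mem[L1]=0
20. P3: load  L5  bus=[BusRd,Flush]  L5: P0=S P1=I P2=I P3=S  mem[L5]=77
21. P3: load  L5  bus=[-]  L5: P0=S P1=I P2=I P3=S  mem[L5]=77
22. P2: load  L5  bus=[BusRd]  L5: P0=S P1=I P2=S P3=S  mem[L5]=77
23. P1: store L3 := 64  bus=[BusRdX,Flush]  L3: P0=I P1=M P2=I P3=I  mem[L3]=60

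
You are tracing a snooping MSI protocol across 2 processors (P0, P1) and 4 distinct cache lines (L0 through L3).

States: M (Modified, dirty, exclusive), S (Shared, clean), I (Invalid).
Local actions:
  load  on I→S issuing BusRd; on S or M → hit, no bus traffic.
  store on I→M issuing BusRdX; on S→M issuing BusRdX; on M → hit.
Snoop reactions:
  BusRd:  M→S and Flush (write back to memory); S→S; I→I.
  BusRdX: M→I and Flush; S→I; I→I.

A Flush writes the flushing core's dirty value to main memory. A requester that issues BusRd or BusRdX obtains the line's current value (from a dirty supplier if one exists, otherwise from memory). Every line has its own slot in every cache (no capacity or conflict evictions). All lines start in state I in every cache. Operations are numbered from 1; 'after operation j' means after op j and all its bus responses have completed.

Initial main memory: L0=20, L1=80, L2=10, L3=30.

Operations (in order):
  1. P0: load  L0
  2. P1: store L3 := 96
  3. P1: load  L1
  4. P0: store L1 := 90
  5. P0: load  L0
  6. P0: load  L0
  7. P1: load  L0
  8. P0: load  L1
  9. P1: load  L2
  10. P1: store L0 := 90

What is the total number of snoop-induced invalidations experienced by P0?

invalidations = 1

[1] P0: load  L0 | P0:S(20), P1:I | bus: BusRd
[2] P1: store L3 := 96 | P0:I, P1:M(96) | bus: BusRdX
[3] P1: load  L1 | P0:I, P1:S(80) | bus: BusRd
[4] P0: store L1 := 90 | P0:M(90), P1:I | bus: BusRdX
[5] P0: load  L0 | P0:S(20), P1:I | bus: none
[6] P0: load  L0 | P0:S(20), P1:I | bus: none
[7] P1: load  L0 | P0:S(20), P1:S(20) | bus: BusRd
[8] P0: load  L1 | P0:M(90), P1:I | bus: none
[9] P1: load  L2 | P0:I, P1:S(10) | bus: BusRd
[10] P1: store L0 := 90 | P0:I, P1:M(90) | bus: BusRdX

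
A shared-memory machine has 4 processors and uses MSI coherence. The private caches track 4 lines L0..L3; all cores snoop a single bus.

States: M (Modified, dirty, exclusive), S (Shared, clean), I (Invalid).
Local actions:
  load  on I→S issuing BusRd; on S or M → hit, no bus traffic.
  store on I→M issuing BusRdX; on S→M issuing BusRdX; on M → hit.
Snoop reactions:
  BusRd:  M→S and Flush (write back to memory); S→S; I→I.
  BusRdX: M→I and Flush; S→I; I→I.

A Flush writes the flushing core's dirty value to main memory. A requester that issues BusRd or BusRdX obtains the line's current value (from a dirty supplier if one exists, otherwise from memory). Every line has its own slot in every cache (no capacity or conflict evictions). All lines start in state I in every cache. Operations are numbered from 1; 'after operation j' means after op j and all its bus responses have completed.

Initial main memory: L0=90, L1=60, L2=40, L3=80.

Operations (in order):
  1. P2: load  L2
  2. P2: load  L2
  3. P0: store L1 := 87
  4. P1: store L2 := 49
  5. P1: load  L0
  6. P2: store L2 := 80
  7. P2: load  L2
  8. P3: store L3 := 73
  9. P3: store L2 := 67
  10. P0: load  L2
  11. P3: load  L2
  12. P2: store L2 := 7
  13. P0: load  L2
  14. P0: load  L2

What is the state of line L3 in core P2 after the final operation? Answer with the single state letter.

step 1: P2: load  L2  ⟶  IISI  (L2)  txn=BusRd  M[L2]=40
step 2: P2: load  L2  ⟶  IISI  (L2)  txn=∅  M[L2]=40
step 3: P0: store L1 := 87  ⟶  MIII  (L1)  txn=BusRdX  M[L1]=60
step 4: P1: store L2 := 49  ⟶  IMII  (L2)  txn=BusRdX  M[L2]=40
step 5: P1: load  L0  ⟶  ISII  (L0)  txn=BusRd  M[L0]=90
step 6: P2: store L2 := 80  ⟶  IIMI  (L2)  txn=BusRdX+Flush  M[L2]=49
step 7: P2: load  L2  ⟶  IIMI  (L2)  txn=∅  M[L2]=49
step 8: P3: store L3 := 73  ⟶  IIIM  (L3)  txn=BusRdX  M[L3]=80
step 9: P3: store L2 := 67  ⟶  IIIM  (L2)  txn=BusRdX+Flush  M[L2]=80
step 10: P0: load  L2  ⟶  SIIS  (L2)  txn=BusRd+Flush  M[L2]=67
step 11: P3: load  L2  ⟶  SIIS  (L2)  txn=∅  M[L2]=67
step 12: P2: store L2 := 7  ⟶  IIMI  (L2)  txn=BusRdX  M[L2]=67
step 13: P0: load  L2  ⟶  SISI  (L2)  txn=BusRd+Flush  M[L2]=7
step 14: P0: load  L2  ⟶  SISI  (L2)  txn=∅  M[L2]=7

state = I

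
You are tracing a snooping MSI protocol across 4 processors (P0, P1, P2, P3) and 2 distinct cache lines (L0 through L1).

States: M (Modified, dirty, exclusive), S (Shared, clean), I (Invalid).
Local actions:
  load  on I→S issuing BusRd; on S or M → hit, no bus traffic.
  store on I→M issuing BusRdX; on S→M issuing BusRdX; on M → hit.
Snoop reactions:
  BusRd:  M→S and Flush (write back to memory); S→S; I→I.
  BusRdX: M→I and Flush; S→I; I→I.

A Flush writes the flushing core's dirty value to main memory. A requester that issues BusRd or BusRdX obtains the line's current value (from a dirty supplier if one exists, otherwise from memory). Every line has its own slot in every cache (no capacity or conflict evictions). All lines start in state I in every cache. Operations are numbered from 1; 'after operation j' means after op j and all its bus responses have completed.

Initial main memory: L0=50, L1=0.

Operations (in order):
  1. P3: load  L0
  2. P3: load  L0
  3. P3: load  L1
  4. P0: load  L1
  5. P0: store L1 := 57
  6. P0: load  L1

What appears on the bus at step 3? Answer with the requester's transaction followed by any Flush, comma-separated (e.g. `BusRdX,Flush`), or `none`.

[1] P3: load  L0 | P0:I, P1:I, P2:I, P3:S(50) | bus: BusRd
[2] P3: load  L0 | P0:I, P1:I, P2:I, P3:S(50) | bus: none
[3] P3: load  L1 | P0:I, P1:I, P2:I, P3:S(0) | bus: BusRd
[4] P0: load  L1 | P0:S(0), P1:I, P2:I, P3:S(0) | bus: BusRd
[5] P0: store L1 := 57 | P0:M(57), P1:I, P2:I, P3:I | bus: BusRdX
[6] P0: load  L1 | P0:M(57), P1:I, P2:I, P3:I | bus: none

bus = BusRd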